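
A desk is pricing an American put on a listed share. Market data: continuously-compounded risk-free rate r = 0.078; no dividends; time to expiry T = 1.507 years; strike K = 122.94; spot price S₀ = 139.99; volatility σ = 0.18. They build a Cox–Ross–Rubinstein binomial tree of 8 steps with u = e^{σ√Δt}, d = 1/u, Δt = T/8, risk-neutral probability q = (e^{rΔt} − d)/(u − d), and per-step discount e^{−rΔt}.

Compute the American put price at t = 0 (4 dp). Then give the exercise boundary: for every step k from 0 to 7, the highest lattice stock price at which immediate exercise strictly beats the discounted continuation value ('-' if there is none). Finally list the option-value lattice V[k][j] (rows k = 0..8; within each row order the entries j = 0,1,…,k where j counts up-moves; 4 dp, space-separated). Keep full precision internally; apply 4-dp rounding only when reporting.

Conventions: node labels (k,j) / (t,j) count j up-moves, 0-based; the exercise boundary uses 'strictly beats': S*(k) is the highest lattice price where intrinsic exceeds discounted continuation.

params: Δt=0.18837 u=1.08126 d=0.92485 q=0.57511 e^(-rΔt)=0.98541
t_8 payoffs: 48.0081 35.3359 20.5207 3.2000 0.0000 0.0000 0.0000 0.0000 0.0000
t_7: node(7,0) S=81.0206 payoff=41.9194 vs cont=40.1262 → 41.9194 [stop]  node(7,1) S=94.7225 payoff=28.2175 vs cont=26.4243 → 28.2175 [stop]  node(7,2) S=110.7416 payoff=12.1984 vs cont=10.4053 → 12.1984 [stop]  node(7,3) S=129.4697 payoff=0.0000 vs cont=1.3398 → 1.3398 [wait]  node(7,4) S=151.3651 payoff=0.0000 vs cont=0.0000 → 0.0000 [wait]  node(7,5) S=176.9634 payoff=0.0000 vs cont=0.0000 → 0.0000 [wait]  node(7,6) S=206.8907 payoff=0.0000 vs cont=0.0000 → 0.0000 [wait]  node(7,7) S=241.8792 payoff=0.0000 vs cont=0.0000 → 0.0000 [wait]  ⇒ S*(7)=110.7416
t_6: node(6,0) S=87.6041 payoff=35.3359 vs cont=33.5428 → 35.3359 [stop]  node(6,1) S=102.4193 payoff=20.5207 vs cont=18.7275 → 20.5207 [stop]  node(6,2) S=119.7400 payoff=3.2000 vs cont=5.8666 → 5.8666 [wait]  node(6,3) S=139.9900 payoff=0.0000 vs cont=0.5609 → 0.5609 [wait]  node(6,4) S=163.6645 payoff=0.0000 vs cont=0.0000 → 0.0000 [wait]  node(6,5) S=191.3428 payoff=0.0000 vs cont=0.0000 → 0.0000 [wait]  node(6,6) S=223.7020 payoff=0.0000 vs cont=0.0000 → 0.0000 [wait]  ⇒ S*(6)=102.4193
t_5: node(5,0) S=94.7225 payoff=28.2175 vs cont=26.4243 → 28.2175 [stop]  node(5,1) S=110.7416 payoff=12.1984 vs cont=11.9165 → 12.1984 [stop]  node(5,2) S=129.4697 payoff=0.0000 vs cont=2.7742 → 2.7742 [wait]  node(5,3) S=151.3651 payoff=0.0000 vs cont=0.2349 → 0.2349 [wait]  node(5,4) S=176.9634 payoff=0.0000 vs cont=0.0000 → 0.0000 [wait]  node(5,5) S=206.8907 payoff=0.0000 vs cont=0.0000 → 0.0000 [wait]  ⇒ S*(5)=110.7416
t_4: node(4,0) S=102.4193 payoff=20.5207 vs cont=18.7275 → 20.5207 [stop]  node(4,1) S=119.7400 payoff=3.2000 vs cont=6.6795 → 6.6795 [wait]  node(4,2) S=139.9900 payoff=0.0000 vs cont=1.2946 → 1.2946 [wait]  node(4,3) S=163.6645 payoff=0.0000 vs cont=0.0983 → 0.0983 [wait]  node(4,4) S=191.3428 payoff=0.0000 vs cont=0.0000 → 0.0000 [wait]  ⇒ S*(4)=102.4193
t_3: node(3,0) S=110.7416 payoff=12.1984 vs cont=12.3772 → 12.3772 [wait]  node(3,1) S=129.4697 payoff=0.0000 vs cont=3.5303 → 3.5303 [wait]  node(3,2) S=151.3651 payoff=0.0000 vs cont=0.5978 → 0.5978 [wait]  node(3,3) S=176.9634 payoff=0.0000 vs cont=0.0412 → 0.0412 [wait]  ⇒ S*(3)=-
t_2: node(2,0) S=119.7400 payoff=3.2000 vs cont=7.1829 → 7.1829 [wait]  node(2,1) S=139.9900 payoff=0.0000 vs cont=1.8169 → 1.8169 [wait]  node(2,2) S=163.6645 payoff=0.0000 vs cont=0.2736 → 0.2736 [wait]  ⇒ S*(2)=-
t_1: node(1,0) S=129.4697 payoff=0.0000 vs cont=4.0371 → 4.0371 [wait]  node(1,1) S=151.3651 payoff=0.0000 vs cont=0.9158 → 0.9158 [wait]  ⇒ S*(1)=-
t_0: node(0,0) S=139.9900 payoff=0.0000 vs cont=2.2093 → 2.2093 [wait]  ⇒ S*(0)=-

price = 2.2093
boundary = - - - - 102.4193 110.7416 102.4193 110.7416
tree:
2.2093
4.0371 0.9158
7.1829 1.8169 0.2736
12.3772 3.5303 0.5978 0.0412
20.5207 6.6795 1.2946 0.0983 0.0000
28.2175 12.1984 2.7742 0.2349 0.0000 0.0000
35.3359 20.5207 5.8666 0.5609 0.0000 0.0000 0.0000
41.9194 28.2175 12.1984 1.3398 0.0000 0.0000 0.0000 0.0000
48.0081 35.3359 20.5207 3.2000 0.0000 0.0000 0.0000 0.0000 0.0000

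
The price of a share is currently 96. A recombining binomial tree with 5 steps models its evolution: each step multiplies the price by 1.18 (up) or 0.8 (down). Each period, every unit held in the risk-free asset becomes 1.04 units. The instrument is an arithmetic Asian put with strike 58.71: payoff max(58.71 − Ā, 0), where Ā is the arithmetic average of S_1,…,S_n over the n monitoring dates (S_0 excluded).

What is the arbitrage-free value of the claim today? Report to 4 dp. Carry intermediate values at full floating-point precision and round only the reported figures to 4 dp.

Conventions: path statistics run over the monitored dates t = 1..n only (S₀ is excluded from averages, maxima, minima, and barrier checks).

price = 0.0819

Set p* = 0.6316 (from d < R < u); the path-dependent value is the discounted p*-expectation over all price paths.
Enumerate all 2^5 = 32 price paths (U = up ×1.18, D = down ×0.8); each path with k up-moves has probability p*^k·(1−p*)^(5−k).
DDDDD: Ā=51.6342, payoff=7.0758, prob=0.006788
UDDDD: Ā=76.1604, payoff=0.0000, prob=0.011636
DUDDD: Ā=68.8644, payoff=0.0000, prob=0.011636
UUDDD: Ā=101.5750, payoff=0.0000, prob=0.019948
DDUDD: Ā=63.0276, payoff=0.0000, prob=0.011636
UDUDD: Ā=92.9657, payoff=0.0000, prob=0.019948
DUUDD: Ā=85.6697, payoff=0.0000, prob=0.019948
UUUDD: Ā=126.3628, payoff=0.0000, prob=0.034196
DDDUD: Ā=58.3582, payoff=0.3518, prob=0.011636
UDDUD: Ā=86.0783, payoff=0.0000, prob=0.019948
DUDUD: Ā=78.7823, payoff=0.0000, prob=0.019948
UUDUD: Ā=116.2039, payoff=0.0000, prob=0.034196
DDUUD: Ā=72.9455, payoff=0.0000, prob=0.019948
UDUUD: Ā=107.5946, payoff=0.0000, prob=0.034196
DUUUD: Ā=100.2986, payoff=0.0000, prob=0.034196
UUUUD: Ā=147.9405, payoff=0.0000, prob=0.058621
DDDDU: Ā=54.6226, payoff=4.0874, prob=0.011636
UDDDU: Ā=80.5684, payoff=0.0000, prob=0.019948
DUDDU: Ā=73.2724, payoff=0.0000, prob=0.019948
UUDDU: Ā=108.0767, payoff=0.0000, prob=0.034196
DDUDU: Ā=67.4356, payoff=0.0000, prob=0.019948
UDUDU: Ā=99.4675, payoff=0.0000, prob=0.034196
DUUDU: Ā=92.1715, payoff=0.0000, prob=0.034196
UUUDU: Ā=135.9529, payoff=0.0000, prob=0.058621
DDDUU: Ā=62.7661, payoff=0.0000, prob=0.019948
UDDUU: Ā=92.5800, payoff=0.0000, prob=0.034196
DUDUU: Ā=85.2840, payoff=0.0000, prob=0.034196
UUDUU: Ā=125.7939, payoff=0.0000, prob=0.058621
DDUUU: Ā=79.4472, payoff=0.0000, prob=0.034196
UDUUU: Ā=117.1847, payoff=0.0000, prob=0.058621
DUUUU: Ā=109.8887, payoff=0.0000, prob=0.058621
UUUUU: Ā=162.0858, payoff=0.0000, prob=0.100494
Price = Σ prob·payoff / R^5 = 0.099683 / 1.216653 = 0.0819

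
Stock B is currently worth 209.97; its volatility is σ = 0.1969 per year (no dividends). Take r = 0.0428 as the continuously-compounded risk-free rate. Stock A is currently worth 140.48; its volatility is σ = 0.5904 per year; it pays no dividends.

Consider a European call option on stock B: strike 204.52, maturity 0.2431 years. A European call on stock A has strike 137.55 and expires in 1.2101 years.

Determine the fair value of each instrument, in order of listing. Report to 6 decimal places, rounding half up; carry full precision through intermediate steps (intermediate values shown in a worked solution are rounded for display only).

[stock B call K=204.52]
σ√T = 0.1969·√0.2431 = 0.097082
d₁ = (ln(S/K) + (r+σ²/2)T) / (σ√T) = (ln(209.97/204.52) + (0.0428+0.1969²/2)·0.2431) / 0.097082 = (0.026299 + 0.015117) / 0.097082 = 0.426609
d₂ = d₁ − σ√T = 0.426609 − 0.097082 = 0.329527
e^{−rT} = 0.989649
N(d₁) = 0.665168,  N(d₂) = 0.629121
price = S·N(d₁) − K·e^{−rT}·N(d₂) = 139.665321 − 127.336101 = 12.329220
[stock A call K=137.55]
σ√T = 0.5904·√1.2101 = 0.649467
d₁ = (ln(S/K) + (r+σ²/2)T) / (σ√T) = (ln(140.48/137.55) + (0.0428+0.5904²/2)·1.2101) / 0.649467 = (0.021078 + 0.262696) / 0.649467 = 0.436933
d₂ = d₁ − σ√T = 0.436933 − 0.649467 = -0.212534
e^{−rT} = 0.949526
N(d₁) = 0.668920,  N(d₂) = 0.415845
price = S·N(d₁) − K·e^{−rT}·N(d₂) = 93.969887 − 54.312437 = 39.657450

price(stock B call K=204.52) = 12.329220
price(stock A call K=137.55) = 39.657450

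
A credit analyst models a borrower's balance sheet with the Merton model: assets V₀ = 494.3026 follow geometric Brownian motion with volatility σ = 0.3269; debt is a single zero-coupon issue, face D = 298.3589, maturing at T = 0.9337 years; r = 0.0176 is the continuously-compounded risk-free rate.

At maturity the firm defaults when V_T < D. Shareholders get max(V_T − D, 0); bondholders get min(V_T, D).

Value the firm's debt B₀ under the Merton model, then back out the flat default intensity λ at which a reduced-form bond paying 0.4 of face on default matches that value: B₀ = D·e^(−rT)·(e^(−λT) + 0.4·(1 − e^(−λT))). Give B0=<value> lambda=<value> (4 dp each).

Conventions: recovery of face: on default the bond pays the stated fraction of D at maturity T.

Equity is a call on the firm's assets struck at D = 298.3589:
d₁ = [ln(V₀/D) + (r + σ²/2)T] / (σ√T)
   = [ln(494.3026/298.3589) + (0.0176 + 0.5·0.3269²)·0.9337] / (0.3269·√0.9337)
   = [0.504851 + 0.066322] / 0.315877 = 1.808211
d₂ = d₁ − σ√T = 1.808211 − 0.315877 = 1.492334
N(d₁) = 0.964713,  N(d₂) = 0.932194,  e^(−rT) = 0.983701
E₀ = V₀·N(d₁) − D·e^(−rT)·N(d₂)
   = 494.3026·0.964713 − 298.3589·0.983701·0.932194 = 203.264977
B₀ = V₀ − E₀ = 494.3026 − 203.264977 = 291.037623
e^(−λT) = (B₀·e^(rT)/D − 0.4)/(1 − 0.4) = (291.0376·1.016569/298.3589 − 0.4)/0.6 = 0.98603957
λ = −ln(0.98603957)/0.9337 = 0.015057

B0=291.0376 lambda=0.0151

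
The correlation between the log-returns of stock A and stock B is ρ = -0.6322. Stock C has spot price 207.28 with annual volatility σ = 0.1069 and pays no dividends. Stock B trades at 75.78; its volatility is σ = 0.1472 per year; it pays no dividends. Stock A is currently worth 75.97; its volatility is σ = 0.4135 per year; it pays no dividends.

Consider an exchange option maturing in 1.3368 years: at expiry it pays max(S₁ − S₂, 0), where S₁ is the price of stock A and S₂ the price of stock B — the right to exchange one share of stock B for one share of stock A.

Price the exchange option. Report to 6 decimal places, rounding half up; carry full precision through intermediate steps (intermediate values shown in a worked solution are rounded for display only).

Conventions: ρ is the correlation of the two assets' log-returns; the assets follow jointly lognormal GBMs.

exchange price = 17.998224

σ_eff = √(σ₁² + σ₂² − 2ρσ₁σ₂) = √(0.4135² + 0.1472² − 2·-0.6322·0.4135·0.1472) = 0.519240
d₁ = (ln(S₁/S₂) + (q₂ − q₁ + σ_eff²/2)T) / (σ_eff√T) = (ln(75.97/75.78) + (0.0 − 0.0 + 0.134805)·1.3368) / 0.600346 = 0.304344
d₂ = d₁ − σ_eff√T = 0.304344 − 0.600346 = -0.296002
N(d₁) = 0.619567,  N(d₂) = 0.383614
V = S₁·e^{−q₁T}·N(d₁) − S₂·e^{−q₂T}·N(d₂) = 47.068516 − 29.070292 = 17.998224
Key observation: no risk-free rate is needed — with the second asset as numeraire the exchange option is a call on the ratio S₁/S₂, and r cancels out of the value.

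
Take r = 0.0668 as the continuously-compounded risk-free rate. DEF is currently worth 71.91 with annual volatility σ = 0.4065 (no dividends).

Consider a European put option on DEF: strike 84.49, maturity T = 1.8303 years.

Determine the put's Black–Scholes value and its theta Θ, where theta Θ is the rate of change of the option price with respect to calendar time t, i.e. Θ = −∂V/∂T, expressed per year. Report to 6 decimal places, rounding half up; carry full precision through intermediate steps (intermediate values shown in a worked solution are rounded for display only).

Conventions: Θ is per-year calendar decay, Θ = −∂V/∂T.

price = 17.356803
Θ = -1.048319

σ√T = 0.4065·√1.8303 = 0.549948
d₁ = (ln(S/K) + (r+σ²/2)T) / (σ√T) = (ln(71.91/84.49) + (0.0668+0.4065²/2)·1.8303) / 0.549948 = (-0.161218 + 0.273485) / 0.549948 = 0.204142
d₂ = d₁ − σ√T = 0.204142 − 0.549948 = -0.345806
e^{−rT} = 0.884915
N(−d₁) = 0.419121,  N(−d₂) = 0.635256
Put price V = K·e^{−rT}·N(−d₂) − S·N(−d₁) = 47.495807 − 30.139003 = 17.356803
φ(d₁) = (1/√(2π))·e^{−d₁²/2} = 0.390716
Θ = −S·φ(d₁)·σ/(2√T) + r·K·e^{−rT}·N(−d₂) = −4.221039 + 3.172720 = -1.048319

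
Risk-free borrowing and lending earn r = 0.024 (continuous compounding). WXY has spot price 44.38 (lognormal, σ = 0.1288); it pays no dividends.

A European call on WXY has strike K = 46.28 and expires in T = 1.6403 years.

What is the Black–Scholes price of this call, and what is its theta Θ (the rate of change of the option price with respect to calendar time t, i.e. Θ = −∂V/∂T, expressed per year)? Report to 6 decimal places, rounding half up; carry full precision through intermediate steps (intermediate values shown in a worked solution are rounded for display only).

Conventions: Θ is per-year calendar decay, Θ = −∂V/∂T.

σ√T = 0.1288·√1.6403 = 0.164960
d₁ = (ln(S/K) + (r+σ²/2)T) / (σ√T) = (ln(44.38/46.28) + (0.024+0.1288²/2)·1.6403) / 0.164960 = (-0.041921 + 0.052973) / 0.164960 = 0.066999
d₂ = d₁ − σ√T = 0.066999 − 0.164960 = -0.097961
e^{−rT} = 0.961398
N(d₁) = 0.526709,  N(d₂) = 0.460982
Call price V = S·N(d₁) − K·e^{−rT}·N(d₂) = 23.375326 − 20.510677 = 2.864649
φ(d₁) = (1/√(2π))·e^{−d₁²/2} = 0.398048
Θ = −S·φ(d₁)·σ/(2√T) − r·K·e^{−rT}·N(d₂) = −0.888274 − 0.492256 = -1.380530

price = 2.864649
Θ = -1.380530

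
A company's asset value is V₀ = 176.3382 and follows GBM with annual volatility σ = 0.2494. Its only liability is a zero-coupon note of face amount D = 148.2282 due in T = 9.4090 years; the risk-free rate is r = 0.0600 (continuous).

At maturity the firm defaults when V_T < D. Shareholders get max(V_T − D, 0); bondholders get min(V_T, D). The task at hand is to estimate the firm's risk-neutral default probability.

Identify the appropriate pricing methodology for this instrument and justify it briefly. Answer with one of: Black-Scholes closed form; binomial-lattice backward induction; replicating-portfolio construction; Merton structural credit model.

Key observation: with the firm-asset dynamics (V₀ = 176.3382) and a single zero-coupon liability of face 148.2282 given, debt value, spread, and default probability all derive from the option view of the balance sheet.

framework: Merton structural credit model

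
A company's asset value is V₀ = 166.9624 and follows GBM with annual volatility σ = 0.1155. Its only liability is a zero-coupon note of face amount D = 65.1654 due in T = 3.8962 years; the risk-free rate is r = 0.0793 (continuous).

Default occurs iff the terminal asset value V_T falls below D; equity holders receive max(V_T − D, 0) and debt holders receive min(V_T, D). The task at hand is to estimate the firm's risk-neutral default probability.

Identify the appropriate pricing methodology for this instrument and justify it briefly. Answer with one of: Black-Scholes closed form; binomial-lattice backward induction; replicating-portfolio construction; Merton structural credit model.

framework: Merton structural credit model

Key observation: the asked-for credit quantity lives on the firm's capital structure — asset value, asset volatility, debt face 65.1654 — which is the structural model's domain.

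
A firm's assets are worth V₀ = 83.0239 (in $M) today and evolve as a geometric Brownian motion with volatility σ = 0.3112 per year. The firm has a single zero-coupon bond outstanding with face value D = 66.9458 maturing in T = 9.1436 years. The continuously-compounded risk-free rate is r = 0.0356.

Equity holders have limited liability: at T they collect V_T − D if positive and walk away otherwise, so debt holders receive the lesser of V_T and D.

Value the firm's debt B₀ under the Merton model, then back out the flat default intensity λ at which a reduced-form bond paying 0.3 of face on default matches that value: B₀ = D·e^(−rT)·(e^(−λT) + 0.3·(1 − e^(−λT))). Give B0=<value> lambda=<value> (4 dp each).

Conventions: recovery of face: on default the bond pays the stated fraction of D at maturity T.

B0=38.4631 lambda=0.0378

Work the structural quantities from V₀ = 83.0239 against face 66.9458:
d₁ = [ln(V₀/D) + (r + σ²/2)T] / (σ√T)
   = [ln(83.0239/66.9458) + (0.0356 + 0.5·0.3112²)·9.1436] / (0.3112·√9.1436)
   = [0.215245 + 0.768270] / 0.941019 = 1.045160
d₂ = d₁ − σ√T = 1.045160 − 0.941019 = 0.104142
N(d₁) = 0.852026,  N(d₂) = 0.541472,  e^(−rT) = 0.722157
E₀ = V₀·N(d₁) − D·e^(−rT)·N(d₂)
   = 83.0239·0.852026 − 66.9458·0.722157·0.541472 = 44.560823
B₀ = V₀ − E₀ = 83.0239 − 44.560823 = 38.463077
e^(−λT) = (B₀·e^(rT)/D − 0.3)/(1 − 0.3) = (38.4631·1.384740/66.9458 − 0.3)/0.7 = 0.70798511
λ = −ln(0.70798511)/9.1436 = 0.037768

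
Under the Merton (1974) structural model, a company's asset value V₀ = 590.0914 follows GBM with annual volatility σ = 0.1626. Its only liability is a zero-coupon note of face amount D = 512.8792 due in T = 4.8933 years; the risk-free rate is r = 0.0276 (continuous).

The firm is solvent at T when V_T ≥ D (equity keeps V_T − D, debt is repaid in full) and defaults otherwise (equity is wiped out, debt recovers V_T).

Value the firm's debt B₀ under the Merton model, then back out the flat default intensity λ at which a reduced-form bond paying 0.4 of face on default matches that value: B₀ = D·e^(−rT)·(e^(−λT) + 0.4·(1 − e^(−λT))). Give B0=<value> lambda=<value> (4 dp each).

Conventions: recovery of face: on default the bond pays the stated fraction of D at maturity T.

Work the structural quantities from V₀ = 590.0914 against face 512.8792:
d₁ = [ln(V₀/D) + (r + σ²/2)T] / (σ√T)
   = [ln(590.0914/512.8792) + (0.0276 + 0.5·0.1626²)·4.8933] / (0.1626·√4.8933)
   = [0.140237 + 0.199741] / 0.359684 = 0.945214
d₂ = d₁ − σ√T = 0.945214 − 0.359684 = 0.585530
N(d₁) = 0.827725,  N(d₂) = 0.720904,  e^(−rT) = 0.873668
E₀ = V₀·N(d₁) − D·e^(−rT)·N(d₂)
   = 590.0914·0.827725 − 512.8792·0.873668·0.720904 = 165.406405
B₀ = V₀ − E₀ = 590.0914 − 165.406405 = 424.684995
e^(−λT) = (B₀·e^(rT)/D − 0.4)/(1 − 0.4) = (424.6850·1.144600/512.8792 − 0.4)/0.6 = 0.91295929
λ = −ln(0.91295929)/4.8933 = 0.018610

B0=424.6850 lambda=0.0186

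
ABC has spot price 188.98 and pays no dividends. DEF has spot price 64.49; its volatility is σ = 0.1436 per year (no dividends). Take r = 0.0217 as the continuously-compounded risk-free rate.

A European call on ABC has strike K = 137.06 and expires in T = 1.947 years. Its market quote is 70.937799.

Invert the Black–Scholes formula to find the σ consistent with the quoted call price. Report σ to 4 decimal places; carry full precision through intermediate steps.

sigma = 0.4000

At σ = 0.4000 the Black–Scholes value reproduces the quote:
σ√T = 0.4·√1.947 = 0.558140
d₁ = (ln(S/K) + (r+σ²/2)T) / (σ√T) = (ln(188.98/137.06) + (0.0217+0.4²/2)·1.947) / 0.558140 = (0.321222 + 0.198010) / 0.558140 = 0.930291
d₂ = d₁ − σ√T = 0.930291 − 0.558140 = 0.372151
e^{−rT} = 0.958630
N(d₁) = 0.823890,  N(d₂) = 0.645110
V = S·N(d₁) − K·e^{−rT}·N(d₂) = 155.698682 − 84.760883 = 70.937799 (the observed quote) — the price is monotone increasing in volatility, hence this σ is the only solution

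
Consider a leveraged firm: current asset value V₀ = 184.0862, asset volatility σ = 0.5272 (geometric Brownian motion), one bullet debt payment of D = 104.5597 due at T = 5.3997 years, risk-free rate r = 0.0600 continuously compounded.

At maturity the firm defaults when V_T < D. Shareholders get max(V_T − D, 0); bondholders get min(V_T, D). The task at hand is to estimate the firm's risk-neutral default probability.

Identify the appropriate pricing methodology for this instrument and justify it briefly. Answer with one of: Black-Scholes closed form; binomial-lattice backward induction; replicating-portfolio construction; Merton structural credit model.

Key observation: the asked-for credit quantity lives on the firm's capital structure — asset value, asset volatility, debt face 104.5597 — which is the structural model's domain.

framework: Merton structural credit model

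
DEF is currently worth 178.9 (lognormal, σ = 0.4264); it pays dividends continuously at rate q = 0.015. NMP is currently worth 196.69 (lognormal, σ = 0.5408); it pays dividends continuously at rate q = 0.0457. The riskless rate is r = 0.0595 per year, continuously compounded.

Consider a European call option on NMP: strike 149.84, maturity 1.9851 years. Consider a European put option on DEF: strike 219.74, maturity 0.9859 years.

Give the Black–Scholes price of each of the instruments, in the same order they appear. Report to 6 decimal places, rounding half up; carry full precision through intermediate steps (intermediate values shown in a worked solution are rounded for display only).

price(NMP call K=149.84) = 72.995441
price(DEF put K=219.74) = 49.897423

[NMP call K=149.84]
σ√T = 0.5408·√1.9851 = 0.761952
d₁ = (ln(S/K) + (r−q+σ²/2)T) / (σ√T) = (ln(196.69/149.84) + (0.0595−0.0457+0.5408²/2)·1.9851) / 0.761952 = (0.272061 + 0.317680) / 0.761952 = 0.773987
d₂ = d₁ − σ√T = 0.773987 − 0.761952 = 0.012034
e^{−rT} = 0.888595
e^{−qT} = 0.913274
N(d₁) = 0.780531,  N(d₂) = 0.504801
price = S·e^{−qT}·N(d₁) − K·e^{−rT}·N(d₂) = 140.208210 − 67.212768 = 72.995441
[DEF put K=219.74]
σ√T = 0.4264·√0.9859 = 0.423383
d₁ = (ln(S/K) + (r−q+σ²/2)T) / (σ√T) = (ln(178.9/219.74) + (0.0595−0.015+0.4264²/2)·0.9859) / 0.423383 = (-0.205618 + 0.133499) / 0.423383 = -0.170339
d₂ = d₁ − σ√T = -0.170339 − 0.423383 = -0.593723
e^{−rT} = 0.943026
e^{−qT} = 0.985320
N(−d₁) = 0.567628,  N(−d₂) = 0.723651
price = K·e^{−rT}·N(−d₂) − S·e^{−qT}·N(−d₁) = 149.955434 − 100.058011 = 49.897423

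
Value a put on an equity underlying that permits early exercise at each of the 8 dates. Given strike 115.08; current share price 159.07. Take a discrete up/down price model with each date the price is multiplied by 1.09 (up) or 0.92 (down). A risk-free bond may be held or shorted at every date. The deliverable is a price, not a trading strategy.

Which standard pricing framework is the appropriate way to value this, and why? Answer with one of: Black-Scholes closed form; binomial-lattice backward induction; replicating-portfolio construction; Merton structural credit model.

Key observation: the defining feature is the embedded early-exercise option across 8 discrete dates on the spot-159.07 tree; pricing the strike-115.08 put means working backward with an exercise test at every node.

framework: binomial-lattice backward induction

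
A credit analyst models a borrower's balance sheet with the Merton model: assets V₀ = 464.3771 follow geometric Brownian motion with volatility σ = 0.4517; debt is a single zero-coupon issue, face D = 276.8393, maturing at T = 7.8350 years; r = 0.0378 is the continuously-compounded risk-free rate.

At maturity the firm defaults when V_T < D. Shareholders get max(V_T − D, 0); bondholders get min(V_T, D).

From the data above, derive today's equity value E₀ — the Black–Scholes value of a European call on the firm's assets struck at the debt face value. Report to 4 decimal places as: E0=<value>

With assets at 464.3771 and a single debt payment of 276.8393 at 7.8350 years:
d₁ = [ln(V₀/D) + (r + σ²/2)T] / (σ√T)
   = [ln(464.3771/276.8393) + (0.0378 + 0.5·0.4517²)·7.8350] / (0.4517·√7.8350)
   = [0.517260 + 1.095462] / 1.264357 = 1.275527
d₂ = d₁ − σ√T = 1.275527 − 1.264357 = 0.011171
N(d₁) = 0.898939,  N(d₂) = 0.504456,  e^(−rT) = 0.743666
E₀ = V₀·N(d₁) − D·e^(−rT)·N(d₂)
   = 464.3771·0.898939 − 276.8393·0.743666·0.504456 = 313.591058

E0=313.5911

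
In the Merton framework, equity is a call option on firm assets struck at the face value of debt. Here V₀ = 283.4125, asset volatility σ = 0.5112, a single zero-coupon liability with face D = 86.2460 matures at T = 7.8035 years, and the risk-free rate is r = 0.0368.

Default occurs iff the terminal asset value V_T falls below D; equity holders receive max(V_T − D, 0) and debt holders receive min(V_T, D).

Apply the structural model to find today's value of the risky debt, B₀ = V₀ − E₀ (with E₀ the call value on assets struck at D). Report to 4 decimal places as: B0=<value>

B0=51.8836

Work the structural quantities from V₀ = 283.4125 against face 86.2460:
d₁ = [ln(V₀/D) + (r + σ²/2)T] / (σ√T)
   = [ln(283.4125/86.2460) + (0.0368 + 0.5·0.5112²)·7.8035] / (0.5112·√7.8035)
   = [1.189700 + 1.306795] / 1.428024 = 1.748216
d₂ = d₁ − σ√T = 1.748216 − 1.428024 = 0.320192
N(d₁) = 0.959787,  N(d₂) = 0.625589,  e^(−rT) = 0.750385
E₀ = V₀·N(d₁) − D·e^(−rT)·N(d₂)
   = 283.4125·0.959787 − 86.2460·0.750385·0.625589 = 231.528887
B₀ = V₀ − E₀ = 283.4125 − 231.528887 = 51.883613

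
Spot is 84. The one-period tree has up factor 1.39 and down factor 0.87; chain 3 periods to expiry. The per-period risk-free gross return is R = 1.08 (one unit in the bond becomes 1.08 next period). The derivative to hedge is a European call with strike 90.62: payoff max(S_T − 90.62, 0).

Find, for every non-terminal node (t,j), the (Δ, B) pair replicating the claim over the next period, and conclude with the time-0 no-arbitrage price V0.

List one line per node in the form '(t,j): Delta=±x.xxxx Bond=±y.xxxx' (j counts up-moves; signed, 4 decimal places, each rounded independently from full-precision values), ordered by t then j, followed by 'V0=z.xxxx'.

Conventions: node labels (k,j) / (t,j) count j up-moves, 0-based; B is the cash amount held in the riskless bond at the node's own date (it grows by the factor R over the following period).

Since d<R<u, set p* = (R−d)/(u−d) = 0.4038; price each node as the discounted p*-expectation of its children.
At maturity the claim pays: V(3,0)=0.0000, V(3,1)=0.0000, V(3,2)=50.5779, V(3,3)=134.9720
Node (2,0) S=63.5796: V=(p*·0.0000+(1−p*)·0.0000)/1.08=0.0000; Δ=(0.0000−0.0000)/(88.3756−55.3143)=0.0000; B=V−Δ·S=0.0000
Node (2,1) S=101.5812: V=(p*·50.5779+(1−p*)·0.0000)/1.08=18.9127; Δ=(50.5779−0.0000)/(141.1979−88.3756)=0.9575; B=V−Δ·S=-78.3525
Node (2,2) S=162.2964: V=(p*·134.9720+(1−p*)·50.5779)/1.08=78.3890; Δ=(134.9720−50.5779)/(225.5920−141.1979)=1.0000; B=V−Δ·S=-83.9074
Node (1,0) S=73.0800: V=(p*·18.9127+(1−p*)·0.0000)/1.08=7.0720; Δ=(18.9127−0.0000)/(101.5812−63.5796)=0.4977; B=V−Δ·S=-29.2985
Node (1,1) S=116.7600: V=(p*·78.3890+(1−p*)·18.9127)/1.08=39.7518; Δ=(78.3890−18.9127)/(162.2964−101.5812)=0.9796; B=V−Δ·S=-74.6257
Node (0,0) S=84.0000: V=(p*·39.7518+(1−p*)·7.0720)/1.08=18.7682; Δ=(39.7518−7.0720)/(116.7600−73.0800)=0.7482; B=V−Δ·S=-44.0775
As a check, the time-0 holding Δ(0,0)·S0 + B(0,0) comes to 18.7682 — exactly V0.

(0,0): Delta=0.7482 Bond=-44.0775
(1,0): Delta=0.4977 Bond=-29.2985
(1,1): Delta=0.9796 Bond=-74.6257
(2,0): Delta=0.0000 Bond=0.0000
(2,1): Delta=0.9575 Bond=-78.3525
(2,2): Delta=1.0000 Bond=-83.9074
V0=18.7682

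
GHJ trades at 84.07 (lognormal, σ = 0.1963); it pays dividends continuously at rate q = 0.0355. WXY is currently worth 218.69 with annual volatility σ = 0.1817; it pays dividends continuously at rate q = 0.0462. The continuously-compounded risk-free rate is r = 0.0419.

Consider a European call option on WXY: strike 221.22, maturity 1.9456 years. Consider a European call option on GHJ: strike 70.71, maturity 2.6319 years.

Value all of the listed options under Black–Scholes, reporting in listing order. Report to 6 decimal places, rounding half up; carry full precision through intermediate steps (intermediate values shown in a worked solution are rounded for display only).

[WXY call K=221.22]
σ√T = 0.1817·√1.9456 = 0.253444
d₁ = (ln(S/K) + (r−q+σ²/2)T) / (σ√T) = (ln(218.69/221.22) + (0.0419−0.0462+0.1817²/2)·1.9456) / 0.253444 = (-0.011502 + 0.023751) / 0.253444 = 0.048328
d₂ = d₁ − σ√T = 0.048328 − 0.253444 = -0.205116
e^{−rT} = 0.921714
e^{−qT} = 0.914035
N(d₁) = 0.519272,  N(d₂) = 0.418741
price = S·e^{−qT}·N(d₁) − K·e^{−rT}·N(d₂) = 103.797494 − 85.381848 = 18.415646
[GHJ call K=70.71]
σ√T = 0.1963·√2.6319 = 0.318460
d₁ = (ln(S/K) + (r−q+σ²/2)T) / (σ√T) = (ln(84.07/70.71) + (0.0419−0.0355+0.1963²/2)·2.6319) / 0.318460 = (0.173063 + 0.067553) / 0.318460 = 0.755559
d₂ = d₁ − σ√T = 0.755559 − 0.318460 = 0.437099
e^{−rT} = 0.895586
e^{−qT} = 0.910800
N(d₁) = 0.775043,  N(d₂) = 0.668980
price = S·e^{−qT}·N(d₁) − K·e^{−rT}·N(d₂) = 59.345765 − 42.364448 = 16.981317

price(WXY call K=221.22) = 18.415646
price(GHJ call K=70.71) = 16.981317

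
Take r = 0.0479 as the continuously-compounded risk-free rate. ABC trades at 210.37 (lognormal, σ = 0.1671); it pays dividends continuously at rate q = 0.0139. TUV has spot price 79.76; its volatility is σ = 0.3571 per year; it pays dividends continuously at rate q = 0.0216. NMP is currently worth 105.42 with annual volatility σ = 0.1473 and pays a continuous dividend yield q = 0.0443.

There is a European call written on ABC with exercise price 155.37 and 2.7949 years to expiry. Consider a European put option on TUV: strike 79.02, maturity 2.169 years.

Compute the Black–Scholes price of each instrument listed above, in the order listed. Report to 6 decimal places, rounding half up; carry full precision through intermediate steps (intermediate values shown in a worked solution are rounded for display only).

[ABC call K=155.37]
σ√T = 0.1671·√2.7949 = 0.279357
d₁ = (ln(S/K) + (r−q+σ²/2)T) / (σ√T) = (ln(210.37/155.37) + (0.0479−0.0139+0.1671²/2)·2.7949) / 0.279357 = (0.303059 + 0.134047) / 0.279357 = 1.564683
d₂ = d₁ − σ√T = 1.564683 − 0.279357 = 1.285326
e^{−rT} = 0.874699
e^{−qT} = 0.961896
N(d₁) = 0.941171,  N(d₂) = 0.900661
price = S·e^{−qT}·N(d₁) − K·e^{−rT}·N(d₂) = 190.449827 − 122.401567 = 68.048260
[TUV put K=79.02]
σ√T = 0.3571·√2.169 = 0.525920
d₁ = (ln(S/K) + (r−q+σ²/2)T) / (σ√T) = (ln(79.76/79.02) + (0.0479−0.0216+0.3571²/2)·2.169) / 0.525920 = (0.009321 + 0.195341) / 0.525920 = 0.389150
d₂ = d₁ − σ√T = 0.389150 − 0.525920 = -0.136770
e^{−rT} = 0.901320
e^{−qT} = 0.954230
N(−d₁) = 0.348583,  N(−d₂) = 0.554394
price = K·e^{−rT}·N(−d₂) − S·e^{−qT}·N(−d₁) = 39.485190 − 26.530411 = 12.954778

price(ABC call K=155.37) = 68.048260
price(TUV put K=79.02) = 12.954778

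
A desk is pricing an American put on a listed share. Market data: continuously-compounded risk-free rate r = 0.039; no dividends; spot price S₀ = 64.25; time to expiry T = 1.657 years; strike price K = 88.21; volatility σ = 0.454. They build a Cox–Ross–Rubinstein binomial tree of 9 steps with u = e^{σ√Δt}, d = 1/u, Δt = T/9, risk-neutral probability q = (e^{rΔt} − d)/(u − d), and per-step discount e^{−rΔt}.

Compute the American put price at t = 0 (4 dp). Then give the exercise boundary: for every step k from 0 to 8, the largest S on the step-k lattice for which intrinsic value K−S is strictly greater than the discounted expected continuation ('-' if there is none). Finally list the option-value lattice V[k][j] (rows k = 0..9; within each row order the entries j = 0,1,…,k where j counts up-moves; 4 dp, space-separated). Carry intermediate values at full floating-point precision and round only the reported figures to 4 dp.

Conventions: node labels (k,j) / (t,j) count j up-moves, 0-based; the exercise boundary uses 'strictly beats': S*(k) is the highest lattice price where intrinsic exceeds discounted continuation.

Δt=0.18411  u=1.21507  d=0.82300  q=0.46983  discount=0.99285
step 9 (expiry): payoffs max(K−S,0) = 77.0810 71.7792 63.9515 52.3948 35.3325 10.1416 0.0000 0.0000 0.0000 0.0000
step 8: (k=8,j=0): S=13.5225, K−S=74.6875, hold=74.0564 ⇒ V=74.6875 exercise | (k=8,j=1): S=19.9646, K−S=68.2454, hold=67.6142 ⇒ V=68.2454 exercise | (k=8,j=2): S=29.4758, K−S=58.7342, hold=58.1031 ⇒ V=58.7342 exercise | (k=8,j=3): S=43.5180, K−S=44.6920, hold=44.0609 ⇒ V=44.6920 exercise | (k=8,j=4): S=64.2500, K−S=23.9600, hold=23.3289 ⇒ V=23.9600 exercise | (k=8,j=5): S=94.8587, K−S=0.0000, hold=5.3383 ⇒ V=5.3383 continue | (k=8,j=6): S=140.0492, K−S=0.0000, hold=0.0000 ⇒ V=0.0000 continue | (k=8,j=7): S=206.7686, K−S=0.0000, hold=0.0000 ⇒ V=0.0000 continue | (k=8,j=8): S=305.2730, K−S=0.0000, hold=0.0000 ⇒ V=0.0000 continue  boundary S*=64.2500
step 7: (k=7,j=0): S=16.4308, K−S=71.7792, hold=71.1481 ⇒ V=71.7792 exercise | (k=7,j=1): S=24.2585, K−S=63.9515, hold=63.3204 ⇒ V=63.9515 exercise | (k=7,j=2): S=35.8152, K−S=52.3948, hold=51.7637 ⇒ V=52.3948 exercise | (k=7,j=3): S=52.8775, K−S=35.3325, hold=34.7014 ⇒ V=35.3325 exercise | (k=7,j=4): S=78.0684, K−S=10.1416, hold=15.1021 ⇒ V=15.1021 continue | (k=7,j=5): S=115.2601, K−S=0.0000, hold=2.8099 ⇒ V=2.8099 continue | (k=7,j=6): S=170.1699, K−S=0.0000, hold=0.0000 ⇒ V=0.0000 continue | (k=7,j=7): S=251.2387, K−S=0.0000, hold=0.0000 ⇒ V=0.0000 continue  boundary S*=52.8775
step 6: (k=6,j=0): S=19.9646, K−S=68.2454, hold=67.6142 ⇒ V=68.2454 exercise | (k=6,j=1): S=29.4758, K−S=58.7342, hold=58.1031 ⇒ V=58.7342 exercise | (k=6,j=2): S=43.5180, K−S=44.6920, hold=44.0609 ⇒ V=44.6920 exercise | (k=6,j=3): S=64.2500, K−S=23.9600, hold=25.6428 ⇒ V=25.6428 continue | (k=6,j=4): S=94.8587, K−S=0.0000, hold=9.2601 ⇒ V=9.2601 continue | (k=6,j=5): S=140.0492, K−S=0.0000, hold=1.4791 ⇒ V=1.4791 continue | (k=6,j=6): S=206.7686, K−S=0.0000, hold=0.0000 ⇒ V=0.0000 continue  boundary S*=43.5180
step 5: (k=5,j=0): S=24.2585, K−S=63.9515, hold=63.3204 ⇒ V=63.9515 exercise | (k=5,j=1): S=35.8152, K−S=52.3948, hold=51.7637 ⇒ V=52.3948 exercise | (k=5,j=2): S=52.8775, K−S=35.3325, hold=35.4863 ⇒ V=35.4863 continue | (k=5,j=3): S=78.0684, K−S=10.1416, hold=17.8173 ⇒ V=17.8173 continue | (k=5,j=4): S=115.2601, K−S=0.0000, hold=5.5642 ⇒ V=5.5642 continue | (k=5,j=5): S=170.1699, K−S=0.0000, hold=0.7786 ⇒ V=0.7786 continue  boundary S*=35.8152
step 4: (k=4,j=0): S=29.4758, K−S=58.7342, hold=58.1031 ⇒ V=58.7342 exercise | (k=4,j=1): S=43.5180, K−S=44.6920, hold=44.1326 ⇒ V=44.6920 exercise | (k=4,j=2): S=64.2500, K−S=23.9600, hold=26.9904 ⇒ V=26.9904 continue | (k=4,j=3): S=94.8587, K−S=0.0000, hold=11.9741 ⇒ V=11.9741 continue | (k=4,j=4): S=140.0492, K−S=0.0000, hold=3.2920 ⇒ V=3.2920 continue  boundary S*=43.5180
step 3: (k=3,j=0): S=35.8152, K−S=52.3948, hold=51.7637 ⇒ V=52.3948 exercise | (k=3,j=1): S=52.8775, K−S=35.3325, hold=36.1149 ⇒ V=36.1149 continue | (k=3,j=2): S=78.0684, K−S=10.1416, hold=19.7926 ⇒ V=19.7926 continue | (k=3,j=3): S=115.2601, K−S=0.0000, hold=7.8385 ⇒ V=7.8385 continue  boundary S*=35.8152
step 2: (k=2,j=0): S=43.5180, K−S=44.6920, hold=44.4258 ⇒ V=44.6920 exercise | (k=2,j=1): S=64.2500, K−S=23.9600, hold=28.2427 ⇒ V=28.2427 continue | (k=2,j=2): S=94.8587, K−S=0.0000, hold=14.0748 ⇒ V=14.0748 continue  boundary S*=43.5180
step 1: (k=1,j=0): S=52.8775, K−S=35.3325, hold=36.6991 ⇒ V=36.6991 continue | (k=1,j=1): S=78.0684, K−S=10.1416, hold=21.4317 ⇒ V=21.4317 continue  boundary S*=-
step 0: (k=0,j=0): S=64.2500, K−S=23.9600, hold=29.3147 ⇒ V=29.3147 continue  boundary S*=-

price = 29.3147
boundary = - - 43.5180 35.8152 43.5180 35.8152 43.5180 52.8775 64.2500
tree:
29.3147
36.6991 21.4317
44.6920 28.2427 14.0748
52.3948 36.1149 19.7926 7.8385
58.7342 44.6920 26.9904 11.9741 3.2920
63.9515 52.3948 35.4863 17.8173 5.5642 0.7786
68.2454 58.7342 44.6920 25.6428 9.2601 1.4791 0.0000
71.7792 63.9515 52.3948 35.3325 15.1021 2.8099 0.0000 0.0000
74.6875 68.2454 58.7342 44.6920 23.9600 5.3383 0.0000 0.0000 0.0000
77.0810 71.7792 63.9515 52.3948 35.3325 10.1416 0.0000 0.0000 0.0000 0.0000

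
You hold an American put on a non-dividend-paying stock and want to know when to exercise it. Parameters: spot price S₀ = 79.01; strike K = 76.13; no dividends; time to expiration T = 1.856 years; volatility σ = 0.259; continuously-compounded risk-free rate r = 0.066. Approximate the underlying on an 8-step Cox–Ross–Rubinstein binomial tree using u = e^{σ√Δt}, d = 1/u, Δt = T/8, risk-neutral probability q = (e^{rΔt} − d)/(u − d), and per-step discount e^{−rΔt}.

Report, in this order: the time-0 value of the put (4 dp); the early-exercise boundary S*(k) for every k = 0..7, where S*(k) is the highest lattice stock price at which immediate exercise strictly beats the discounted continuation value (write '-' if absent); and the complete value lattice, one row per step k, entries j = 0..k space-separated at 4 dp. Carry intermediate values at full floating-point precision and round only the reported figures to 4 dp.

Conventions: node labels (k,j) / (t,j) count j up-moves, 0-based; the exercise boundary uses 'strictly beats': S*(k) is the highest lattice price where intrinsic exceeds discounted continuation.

price = 6.2015
boundary = - - - 54.3433 61.5637 54.3433 61.5637 54.3433
tree:
6.2015
9.7537 3.2386
14.8518 5.5261 1.3086
21.7867 9.1471 2.4826 0.3077
28.1602 14.5663 4.6177 0.6655 0.0000
33.7863 21.7867 8.3612 1.4395 0.0000 0.0000
38.7525 28.1602 14.5663 3.1135 0.0000 0.0000 0.0000
43.1363 33.7863 21.7867 6.7345 0.0000 0.0000 0.0000 0.0000
47.0059 38.7525 28.1602 14.5663 0.0000 0.0000 0.0000 0.0000 0.0000

Δt=0.23200, u=1.13287, d=0.88272, q=0.53054, disc=e^(-rΔt)=0.98480
k=8 terminal: V=max(K-S,0) → 47.0059 38.7525 28.1602 14.5663 0.0000 0.0000 0.0000 0.0000 0.0000
k=7: j=0 S=32.9937 intr=43.1363 cont=41.9794 V=43.1363[EX]; j=1 S=42.3437 intr=33.7863 cont=32.6295 V=33.7863[EX]; j=2 S=54.3433 intr=21.7867 cont=20.6299 V=21.7867[EX]; j=3 S=69.7434 intr=6.3866 cont=6.7345 V=6.7345[hold]; j=4 S=89.5078 intr=0.0000 cont=0.0000 V=0.0000[hold]; j=5 S=114.8730 intr=0.0000 cont=0.0000 V=0.0000[hold]; j=6 S=147.4264 intr=0.0000 cont=0.0000 V=0.0000[hold]; j=7 S=189.2050 intr=0.0000 cont=0.0000 V=0.0000[hold]  S*(7)=54.3433
k=6: j=0 S=37.3775 intr=38.7525 cont=37.5957 V=38.7525[EX]; j=1 S=47.9698 intr=28.1602 cont=27.0034 V=28.1602[EX]; j=2 S=61.5637 intr=14.5663 cont=13.5912 V=14.5663[EX]; j=3 S=79.0100 intr=0.0000 cont=3.1135 V=3.1135[hold]; j=4 S=101.4003 intr=0.0000 cont=0.0000 V=0.0000[hold]; j=5 S=130.1357 intr=0.0000 cont=0.0000 V=0.0000[hold]; j=6 S=167.0144 intr=0.0000 cont=0.0000 V=0.0000[hold]  S*(6)=61.5637
k=5: j=0 S=42.3437 intr=33.7863 cont=32.6295 V=33.7863[EX]; j=1 S=54.3433 intr=21.7867 cont=20.6299 V=21.7867[EX]; j=2 S=69.7434 intr=6.3866 cont=8.3612 V=8.3612[hold]; j=3 S=89.5078 intr=0.0000 cont=1.4395 V=1.4395[hold]; j=4 S=114.8730 intr=0.0000 cont=0.0000 V=0.0000[hold]; j=5 S=147.4264 intr=0.0000 cont=0.0000 V=0.0000[hold]  S*(5)=54.3433
k=4: j=0 S=47.9698 intr=28.1602 cont=27.0034 V=28.1602[EX]; j=1 S=61.5637 intr=14.5663 cont=14.4412 V=14.5663[EX]; j=2 S=79.0100 intr=0.0000 cont=4.6177 V=4.6177[hold]; j=3 S=101.4003 intr=0.0000 cont=0.6655 V=0.6655[hold]; j=4 S=130.1357 intr=0.0000 cont=0.0000 V=0.0000[hold]  S*(4)=61.5637
k=3: j=0 S=54.3433 intr=21.7867 cont=20.6299 V=21.7867[EX]; j=1 S=69.7434 intr=6.3866 cont=9.1471 V=9.1471[hold]; j=2 S=89.5078 intr=0.0000 cont=2.4826 V=2.4826[hold]; j=3 S=114.8730 intr=0.0000 cont=0.3077 V=0.3077[hold]  S*(3)=54.3433
k=2: j=0 S=61.5637 intr=14.5663 cont=14.8518 V=14.8518[hold]; j=1 S=79.0100 intr=0.0000 cont=5.5261 V=5.5261[hold]; j=2 S=101.4003 intr=0.0000 cont=1.3086 V=1.3086[hold]  S*(2)=-
k=1: j=0 S=69.7434 intr=6.3866 cont=9.7537 V=9.7537[hold]; j=1 S=89.5078 intr=0.0000 cont=3.2386 V=3.2386[hold]  S*(1)=-
k=0: j=0 S=79.0100 intr=0.0000 cont=6.2015 V=6.2015[hold]  S*(0)=-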